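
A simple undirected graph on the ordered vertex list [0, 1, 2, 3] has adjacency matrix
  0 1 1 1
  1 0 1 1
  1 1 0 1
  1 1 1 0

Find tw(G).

3

A width-3 tree decomposition is:
Bags: B1 = {0, 1, 2, 3}
Tree: (single bag)
With just one bag of size 4, the width is 4 − 1 = 3, so tw(G) ≤ 3. On the other hand G contains the 4-clique {0, 1, 2, 3}. A clique must lie in a single bag of any decomposition, so no decomposition can have width below 3. The upper and lower bounds meet at 3, so that is the treewidth.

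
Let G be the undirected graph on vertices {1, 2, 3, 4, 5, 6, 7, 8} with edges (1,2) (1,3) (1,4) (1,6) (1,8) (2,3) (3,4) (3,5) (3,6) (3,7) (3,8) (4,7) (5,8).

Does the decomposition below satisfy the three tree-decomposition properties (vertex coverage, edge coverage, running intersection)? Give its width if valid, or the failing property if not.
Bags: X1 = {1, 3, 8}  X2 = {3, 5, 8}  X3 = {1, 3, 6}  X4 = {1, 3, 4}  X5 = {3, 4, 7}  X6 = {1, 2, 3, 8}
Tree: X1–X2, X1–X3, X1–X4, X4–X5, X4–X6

No — bags containing vertex 8 are not connected in the tree.

A tree decomposition must satisfy three properties: every vertex lies in some bag; for every edge, both endpoints lie together in some bag; and for every vertex, the bags containing it form a connected subtree. Here bags containing vertex 8 are not connected in the tree, so the decomposition is invalid.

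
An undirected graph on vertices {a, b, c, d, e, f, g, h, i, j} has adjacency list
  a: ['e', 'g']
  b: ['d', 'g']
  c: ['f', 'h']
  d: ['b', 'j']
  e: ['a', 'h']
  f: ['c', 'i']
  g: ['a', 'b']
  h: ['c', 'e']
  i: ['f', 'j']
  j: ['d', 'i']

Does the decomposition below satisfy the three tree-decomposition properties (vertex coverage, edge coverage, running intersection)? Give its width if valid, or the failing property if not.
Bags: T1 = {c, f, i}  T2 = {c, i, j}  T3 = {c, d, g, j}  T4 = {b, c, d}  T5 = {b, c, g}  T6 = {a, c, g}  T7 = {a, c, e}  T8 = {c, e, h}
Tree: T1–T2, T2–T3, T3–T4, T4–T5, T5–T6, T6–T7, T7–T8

No — bags containing vertex g are not connected in the tree.

A tree decomposition must satisfy three properties: every vertex lies in some bag; for every edge, both endpoints lie together in some bag; and for every vertex, the bags containing it form a connected subtree. Here bags containing vertex g are not connected in the tree, so the decomposition is invalid.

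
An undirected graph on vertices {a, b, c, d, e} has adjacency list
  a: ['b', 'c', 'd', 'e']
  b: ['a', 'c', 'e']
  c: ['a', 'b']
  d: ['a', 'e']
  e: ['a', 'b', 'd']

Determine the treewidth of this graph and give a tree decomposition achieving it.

Treewidth 2.
One optimal decomposition is:
Bags: B1 = {a, b, c}  B2 = {a, b, e}  B3 = {a, d, e}
Tree: B1–B2, B2–B3

Each bag holds 3 vertices, so the decomposition has width 2, which upper-bounds the treewidth. Conversely, {a, d, e} is a clique of size 3, and the vertices of any clique must share a bag in every tree decomposition; so some bag has ≥ 3 vertices and tw(G) ≥ 2. Therefore the treewidth is 2.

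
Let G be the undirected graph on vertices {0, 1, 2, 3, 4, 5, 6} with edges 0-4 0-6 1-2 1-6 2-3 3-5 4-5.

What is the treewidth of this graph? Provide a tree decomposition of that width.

Each bag holds 3 vertices, so the decomposition has width 2, which upper-bounds the treewidth. Since 5–3–2–1–6–0–4–5 is a cycle in G, G is not acyclic. Forests are exactly the graphs of treewidth ≤ 1, so tw(G) ≥ 2. Combining the bounds, tw(G) = 2.

Treewidth 2.
One such decomposition:
Bags: B1 = {2, 3, 5}  B2 = {1, 2, 5}  B3 = {1, 5, 6}  B4 = {0, 5, 6}  B5 = {0, 4, 5}
Tree: B1–B2, B2–B3, B3–B4, B4–B5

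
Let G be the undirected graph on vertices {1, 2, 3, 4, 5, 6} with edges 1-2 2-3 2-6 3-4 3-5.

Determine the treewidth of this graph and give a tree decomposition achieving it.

Treewidth 1.
One optimal decomposition is:
Bags: B1 = {3, 5}  B2 = {2, 3}  B3 = {3, 4}  B4 = {2, 6}  B5 = {1, 2}
Tree: B1–B2, B1–B3, B2–B4, B2–B5

The largest bag has 2 vertices, giving width 1; this decomposition certifies tw(G) ≤ 1. Any graph with an edge has treewidth ≥ 1, and G has the edge 3–5. Therefore the treewidth is 1.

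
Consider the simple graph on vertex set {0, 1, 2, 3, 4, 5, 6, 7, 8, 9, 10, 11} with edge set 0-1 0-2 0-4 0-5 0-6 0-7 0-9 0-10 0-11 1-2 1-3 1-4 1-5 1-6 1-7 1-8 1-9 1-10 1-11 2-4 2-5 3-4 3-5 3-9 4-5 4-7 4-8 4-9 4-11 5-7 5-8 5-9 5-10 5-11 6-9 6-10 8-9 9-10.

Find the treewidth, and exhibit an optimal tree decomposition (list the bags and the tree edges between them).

Treewidth 4.
One optimal decomposition is:
Bags: B1 = {0, 1, 4, 5, 9}  B2 = {0, 1, 5, 9, 10}  B3 = {1, 4, 5, 8, 9}  B4 = {0, 1, 2, 4, 5}  B5 = {0, 1, 6, 9, 10}  B6 = {0, 1, 4, 5, 11}  B7 = {1, 3, 4, 5, 9}  B8 = {0, 1, 4, 5, 7}
Tree: B1–B2, B1–B3, B1–B4, B2–B5, B4–B6, B1–B7, B4–B8

Every bag has size at most 5, so the width is 5 − 1 = 4 and tw(G) ≤ 4. On the other hand G contains the 5-clique {0, 1, 5, 9, 10}. A clique must lie in a single bag of any decomposition, so no decomposition can have width below 4. Combining the bounds, tw(G) = 4.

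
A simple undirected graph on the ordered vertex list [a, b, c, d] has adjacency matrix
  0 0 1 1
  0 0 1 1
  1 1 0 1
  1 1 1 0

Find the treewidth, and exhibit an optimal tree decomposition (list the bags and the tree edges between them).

Each bag holds 3 vertices, so the decomposition has width 2, which upper-bounds the treewidth. Conversely, {a, c, d} is a clique of size 3, and the vertices of any clique must share a bag in every tree decomposition; so some bag has ≥ 3 vertices and tw(G) ≥ 2. Combining the bounds, tw(G) = 2.

Treewidth 2.
One optimal decomposition is:
Bags: B1 = {a, c, d}  B2 = {b, c, d}
Tree: B1–B2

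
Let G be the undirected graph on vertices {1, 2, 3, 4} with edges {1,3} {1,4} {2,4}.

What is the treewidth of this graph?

1

A width-1 tree decomposition is:
Bags: B1 = {2, 4}  B2 = {1, 4}  B3 = {1, 3}
Tree: B1–B2, B2–B3
Every bag has size at most 2, so the width is 2 − 1 = 1 and tw(G) ≤ 1. Any graph with an edge has treewidth ≥ 1, and G has the edge 2–4. Therefore the treewidth is 1.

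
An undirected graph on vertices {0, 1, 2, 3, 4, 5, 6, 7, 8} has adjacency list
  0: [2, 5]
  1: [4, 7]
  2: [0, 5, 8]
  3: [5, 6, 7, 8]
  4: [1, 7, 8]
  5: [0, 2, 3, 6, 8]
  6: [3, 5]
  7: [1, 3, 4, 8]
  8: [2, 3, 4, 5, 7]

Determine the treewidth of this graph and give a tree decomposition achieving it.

Treewidth 2.
One optimal decomposition is:
Bags: B1 = {3, 5, 8}  B2 = {3, 7, 8}  B3 = {2, 5, 8}  B4 = {4, 7, 8}  B5 = {1, 4, 7}  B6 = {0, 2, 5}  B7 = {3, 5, 6}
Tree: B1–B2, B1–B3, B2–B4, B4–B5, B3–B6, B1–B7

Every bag has size at most 3, so the width is 3 − 1 = 2 and tw(G) ≤ 2. For the lower bound, the 3 vertices {1, 4, 7} are pairwise adjacent, and any tree decomposition puts a clique entirely inside one bag — forcing width ≥ 2. Combining the bounds, tw(G) = 2.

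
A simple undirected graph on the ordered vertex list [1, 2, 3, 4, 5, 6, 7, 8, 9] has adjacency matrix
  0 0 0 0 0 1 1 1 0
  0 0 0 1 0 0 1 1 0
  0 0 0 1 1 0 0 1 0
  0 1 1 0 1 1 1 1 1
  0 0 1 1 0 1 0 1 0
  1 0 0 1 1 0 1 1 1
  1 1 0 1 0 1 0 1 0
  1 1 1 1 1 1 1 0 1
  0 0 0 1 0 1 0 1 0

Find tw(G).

A width-3 tree decomposition is:
Bags: B1 = {4, 5, 6, 8}  B2 = {4, 6, 7, 8}  B3 = {3, 4, 5, 8}  B4 = {2, 4, 7, 8}  B5 = {1, 6, 7, 8}  B6 = {4, 6, 8, 9}
Tree: B1–B2, B1–B3, B2–B4, B2–B5, B1–B6
The largest bag has 4 vertices, giving width 3; this decomposition certifies tw(G) ≤ 3. On the other hand G contains the 4-clique {1, 6, 7, 8}. A clique must lie in a single bag of any decomposition, so no decomposition can have width below 3. The upper and lower bounds meet at 3, so that is the treewidth.

3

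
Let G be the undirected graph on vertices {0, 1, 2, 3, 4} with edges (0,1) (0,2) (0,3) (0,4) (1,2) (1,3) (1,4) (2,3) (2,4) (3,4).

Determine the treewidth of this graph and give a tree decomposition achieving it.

Treewidth 4.
One optimal decomposition is:
Bags: B1 = {0, 1, 2, 3, 4}
Tree: (single bag)

With just one bag of size 5, the width is 5 − 1 = 4, so tw(G) ≤ 4. Conversely, {0, 1, 2, 3, 4} is a clique of size 5, and the vertices of any clique must share a bag in every tree decomposition; so some bag has ≥ 5 vertices and tw(G) ≥ 4. The upper and lower bounds meet at 4, so that is the treewidth.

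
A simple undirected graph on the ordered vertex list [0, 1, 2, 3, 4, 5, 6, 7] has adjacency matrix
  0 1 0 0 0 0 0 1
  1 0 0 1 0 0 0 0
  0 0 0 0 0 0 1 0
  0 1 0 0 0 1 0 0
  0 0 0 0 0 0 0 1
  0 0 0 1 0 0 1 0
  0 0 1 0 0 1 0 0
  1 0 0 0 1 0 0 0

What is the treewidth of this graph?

1

A width-1 tree decomposition is:
Bags: B1 = {4, 7}  B2 = {0, 7}  B3 = {0, 1}  B4 = {1, 3}  B5 = {3, 5}  B6 = {5, 6}  B7 = {2, 6}
Tree: B1–B2, B2–B3, B3–B4, B4–B5, B5–B6, B6–B7
Every bag has size at most 2, so the width is 2 − 1 = 1 and tw(G) ≤ 1. Since G has at least one edge (e.g. 4–7), it is not an edgeless graph, so tw(G) ≥ 1. Therefore the treewidth is 1.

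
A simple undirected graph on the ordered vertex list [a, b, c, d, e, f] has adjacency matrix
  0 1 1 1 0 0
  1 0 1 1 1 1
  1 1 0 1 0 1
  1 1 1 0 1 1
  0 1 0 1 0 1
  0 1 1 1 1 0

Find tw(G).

A width-3 tree decomposition is:
Bags: B1 = {b, c, d, f}  B2 = {a, b, c, d}  B3 = {b, d, e, f}
Tree: B1–B2, B1–B3
The largest bag has 4 vertices, giving width 3; this decomposition certifies tw(G) ≤ 3. Conversely, {b, d, e, f} is a clique of size 4, and the vertices of any clique must share a bag in every tree decomposition; so some bag has ≥ 4 vertices and tw(G) ≥ 3. Hence tw(G) = 3 exactly.

3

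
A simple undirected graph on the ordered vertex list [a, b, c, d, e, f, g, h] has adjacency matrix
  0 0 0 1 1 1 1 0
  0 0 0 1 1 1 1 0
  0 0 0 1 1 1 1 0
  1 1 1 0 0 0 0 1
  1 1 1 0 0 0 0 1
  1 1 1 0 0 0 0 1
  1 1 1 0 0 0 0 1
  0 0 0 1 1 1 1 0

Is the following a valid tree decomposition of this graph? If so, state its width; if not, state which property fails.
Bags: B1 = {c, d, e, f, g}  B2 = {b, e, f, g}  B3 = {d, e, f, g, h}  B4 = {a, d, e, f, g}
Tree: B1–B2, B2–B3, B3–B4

A tree decomposition must satisfy three properties: every vertex lies in some bag; for every edge, both endpoints lie together in some bag; and for every vertex, the bags containing it form a connected subtree. Here edge (d,b) lies in no bag, so the decomposition is invalid.

No — edge (d,b) lies in no bag.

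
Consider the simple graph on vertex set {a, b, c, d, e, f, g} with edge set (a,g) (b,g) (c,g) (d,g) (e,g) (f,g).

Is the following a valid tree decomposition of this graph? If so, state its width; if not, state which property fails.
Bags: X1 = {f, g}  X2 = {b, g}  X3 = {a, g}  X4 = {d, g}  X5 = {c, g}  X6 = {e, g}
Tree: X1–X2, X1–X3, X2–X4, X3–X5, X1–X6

Every vertex of G appears in some bag (union = {a, b, c, d, e, f, g}); every edge is covered by a bag; and for each vertex v the set of bags containing v is connected in the bag tree. The decomposition is therefore valid. The largest bag has 2 vertices, so the width is 1.

Yes; width 1.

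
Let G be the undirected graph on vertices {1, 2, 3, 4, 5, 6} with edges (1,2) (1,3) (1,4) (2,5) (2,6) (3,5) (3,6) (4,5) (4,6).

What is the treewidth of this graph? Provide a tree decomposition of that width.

Each bag holds 4 vertices, so the decomposition has width 3, which upper-bounds the treewidth. For the lower bound: the 4 vertex sets {3,5}, {1,2}, {6}, {4} are disjoint, each induces a connected subgraph, and every pair is joined by at least one edge of G. Contracting each set to a single vertex therefore yields K_{4} as a minor, and since treewidth is minor-monotone, tw(G) ≥ tw(K_{4}) = 3. The upper and lower bounds meet at 3, so that is the treewidth.

Treewidth 3.
One such decomposition:
Bags: B1 = {1, 3, 5, 6}  B2 = {1, 2, 5, 6}  B3 = {1, 4, 5, 6}
Tree: B1–B2, B2–B3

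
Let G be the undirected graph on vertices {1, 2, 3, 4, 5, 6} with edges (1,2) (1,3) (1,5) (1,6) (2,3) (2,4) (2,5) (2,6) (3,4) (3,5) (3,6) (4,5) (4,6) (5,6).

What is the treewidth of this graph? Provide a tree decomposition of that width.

Treewidth 4.
One optimal decomposition is:
Bags: B1 = {1, 2, 3, 5, 6}  B2 = {2, 3, 4, 5, 6}
Tree: B1–B2

Every bag has size at most 5, so the width is 5 − 1 = 4 and tw(G) ≤ 4. On the other hand G contains the 5-clique {1, 2, 3, 5, 6}. A clique must lie in a single bag of any decomposition, so no decomposition can have width below 4. Combining the bounds, tw(G) = 4.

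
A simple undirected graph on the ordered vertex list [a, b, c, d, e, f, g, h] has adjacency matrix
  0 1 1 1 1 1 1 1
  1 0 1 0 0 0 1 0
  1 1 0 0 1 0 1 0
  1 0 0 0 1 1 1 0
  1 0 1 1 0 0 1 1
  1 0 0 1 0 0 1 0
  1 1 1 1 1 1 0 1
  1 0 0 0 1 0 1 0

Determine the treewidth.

A width-3 tree decomposition is:
Bags: B1 = {a, e, g, h}  B2 = {a, c, e, g}  B3 = {a, b, c, g}  B4 = {a, d, e, g}  B5 = {a, d, f, g}
Tree: B1–B2, B2–B3, B1–B4, B4–B5
Every bag has size at most 4, so the width is 4 − 1 = 3 and tw(G) ≤ 3. On the other hand G contains the 4-clique {a, d, e, g}. A clique must lie in a single bag of any decomposition, so no decomposition can have width below 3. The upper and lower bounds meet at 3, so that is the treewidth.

3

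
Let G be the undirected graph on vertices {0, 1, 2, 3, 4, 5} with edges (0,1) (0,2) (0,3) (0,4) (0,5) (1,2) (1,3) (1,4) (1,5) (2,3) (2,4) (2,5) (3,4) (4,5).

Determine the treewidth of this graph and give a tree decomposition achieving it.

Treewidth 4.
Bags: B1 = {0, 1, 2, 3, 4}  B2 = {0, 1, 2, 4, 5}
Tree: B1–B2

The largest bag has 5 vertices, giving width 4; this decomposition certifies tw(G) ≤ 4. Conversely, {0, 1, 2, 3, 4} is a clique of size 5, and the vertices of any clique must share a bag in every tree decomposition; so some bag has ≥ 5 vertices and tw(G) ≥ 4. Therefore the treewidth is 4.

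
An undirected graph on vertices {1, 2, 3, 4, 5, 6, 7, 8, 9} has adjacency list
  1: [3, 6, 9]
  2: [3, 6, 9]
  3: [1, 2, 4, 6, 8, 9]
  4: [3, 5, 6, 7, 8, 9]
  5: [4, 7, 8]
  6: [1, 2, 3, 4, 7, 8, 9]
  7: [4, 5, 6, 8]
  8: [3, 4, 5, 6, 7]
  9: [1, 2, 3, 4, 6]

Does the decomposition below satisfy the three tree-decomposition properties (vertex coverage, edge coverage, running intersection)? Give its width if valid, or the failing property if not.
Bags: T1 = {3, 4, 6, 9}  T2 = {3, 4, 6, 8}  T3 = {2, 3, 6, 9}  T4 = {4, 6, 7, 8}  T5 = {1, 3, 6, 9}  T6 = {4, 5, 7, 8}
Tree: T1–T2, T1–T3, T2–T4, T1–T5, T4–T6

Vertex coverage: the bags together contain {1, 2, 3, 4, 5, 6, 7, 8, 9}, the full vertex set. Edge coverage: each edge of G has both endpoints in at least one bag. Running intersection: for every vertex, the bags containing it form a connected subtree. All three properties hold, so this is a valid tree decomposition of width max|bag| − 1 = 3, and hence tw(G) ≤ 3.

Yes; width 3.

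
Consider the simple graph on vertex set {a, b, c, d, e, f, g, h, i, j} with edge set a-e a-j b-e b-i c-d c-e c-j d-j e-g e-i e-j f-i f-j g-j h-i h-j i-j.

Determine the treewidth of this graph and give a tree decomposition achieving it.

Each bag holds 3 vertices, so the decomposition has width 2, which upper-bounds the treewidth. For the lower bound, the 3 vertices {c, d, j} are pairwise adjacent, and any tree decomposition puts a clique entirely inside one bag — forcing width ≥ 2. Combining the bounds, tw(G) = 2.

Treewidth 2.
One such decomposition:
Bags: B1 = {e, i, j}  B2 = {b, e, i}  B3 = {h, i, j}  B4 = {c, e, j}  B5 = {f, i, j}  B6 = {e, g, j}  B7 = {c, d, j}  B8 = {a, e, j}
Tree: B1–B2, B1–B3, B1–B4, B3–B5, B4–B6, B4–B7, B1–B8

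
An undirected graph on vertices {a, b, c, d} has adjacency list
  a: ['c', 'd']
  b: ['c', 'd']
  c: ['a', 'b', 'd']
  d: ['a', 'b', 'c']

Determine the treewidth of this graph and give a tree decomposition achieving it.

Treewidth 2.
One optimal decomposition is:
Bags: B1 = {a, c, d}  B2 = {b, c, d}
Tree: B1–B2

Every bag has size at most 3, so the width is 3 − 1 = 2 and tw(G) ≤ 2. For the lower bound, the 3 vertices {a, c, d} are pairwise adjacent, and any tree decomposition puts a clique entirely inside one bag — forcing width ≥ 2. Combining the bounds, tw(G) = 2.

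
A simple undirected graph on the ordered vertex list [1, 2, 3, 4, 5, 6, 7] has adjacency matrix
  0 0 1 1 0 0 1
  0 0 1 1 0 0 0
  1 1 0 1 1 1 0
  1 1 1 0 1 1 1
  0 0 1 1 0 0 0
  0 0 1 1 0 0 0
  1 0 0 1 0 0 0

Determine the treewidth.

A width-2 tree decomposition is:
Bags: B1 = {3, 4, 6}  B2 = {1, 3, 4}  B3 = {2, 3, 4}  B4 = {1, 4, 7}  B5 = {3, 4, 5}
Tree: B1–B2, B2–B3, B2–B4, B1–B5
Each bag holds 3 vertices, so the decomposition has width 2, which upper-bounds the treewidth. For the lower bound, the 3 vertices {1, 3, 4} are pairwise adjacent, and any tree decomposition puts a clique entirely inside one bag — forcing width ≥ 2. The upper and lower bounds meet at 2, so that is the treewidth.

2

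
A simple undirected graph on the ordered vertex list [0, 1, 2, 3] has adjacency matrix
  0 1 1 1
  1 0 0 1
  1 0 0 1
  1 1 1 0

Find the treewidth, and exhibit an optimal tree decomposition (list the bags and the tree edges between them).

Each bag holds 3 vertices, so the decomposition has width 2, which upper-bounds the treewidth. On the other hand G contains the 3-clique {0, 1, 3}. A clique must lie in a single bag of any decomposition, so no decomposition can have width below 2. Hence tw(G) = 2 exactly.

Treewidth 2.
Bags: B1 = {0, 1, 3}  B2 = {0, 2, 3}
Tree: B1–B2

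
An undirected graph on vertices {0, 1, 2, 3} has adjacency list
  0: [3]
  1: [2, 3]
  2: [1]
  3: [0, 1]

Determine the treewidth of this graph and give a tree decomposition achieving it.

Every bag has size at most 2, so the width is 2 − 1 = 1 and tw(G) ≤ 1. Any graph with an edge has treewidth ≥ 1, and G has the edge 2–1. Combining the bounds, tw(G) = 1.

Treewidth 1.
Bags: B1 = {1, 2}  B2 = {1, 3}  B3 = {0, 3}
Tree: B1–B2, B2–B3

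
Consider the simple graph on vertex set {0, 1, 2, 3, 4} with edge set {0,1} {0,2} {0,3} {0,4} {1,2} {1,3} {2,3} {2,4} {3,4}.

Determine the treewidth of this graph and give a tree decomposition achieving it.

Treewidth 3.
One optimal decomposition is:
Bags: B1 = {0, 2, 3, 4}  B2 = {0, 1, 2, 3}
Tree: B1–B2

Every bag has size at most 4, so the width is 4 − 1 = 3 and tw(G) ≤ 3. On the other hand G contains the 4-clique {0, 1, 2, 3}. A clique must lie in a single bag of any decomposition, so no decomposition can have width below 3. Therefore the treewidth is 3.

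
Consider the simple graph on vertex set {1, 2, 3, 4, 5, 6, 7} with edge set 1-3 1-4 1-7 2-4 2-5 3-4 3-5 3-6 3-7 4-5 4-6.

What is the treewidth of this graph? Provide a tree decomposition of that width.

Treewidth 2.
One optimal decomposition is:
Bags: B1 = {1, 3, 4}  B2 = {3, 4, 5}  B3 = {3, 4, 6}  B4 = {1, 3, 7}  B5 = {2, 4, 5}
Tree: B1–B2, B1–B3, B1–B4, B2–B5

Each bag holds 3 vertices, so the decomposition has width 2, which upper-bounds the treewidth. On the other hand G contains the 3-clique {2, 4, 5}. A clique must lie in a single bag of any decomposition, so no decomposition can have width below 2. The upper and lower bounds meet at 2, so that is the treewidth.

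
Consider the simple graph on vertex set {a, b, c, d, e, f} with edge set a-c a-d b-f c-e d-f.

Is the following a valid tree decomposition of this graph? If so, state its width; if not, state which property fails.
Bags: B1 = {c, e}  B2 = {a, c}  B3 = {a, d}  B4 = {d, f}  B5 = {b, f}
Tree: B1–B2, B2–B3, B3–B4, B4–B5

Yes; width 1.

Vertex coverage: the bags together contain {a, b, c, d, e, f}, the full vertex set. Edge coverage: each edge of G has both endpoints in at least one bag. Running intersection: for every vertex, the bags containing it form a connected subtree. All three properties hold, so this is a valid tree decomposition of width max|bag| − 1 = 1, and hence tw(G) ≤ 1.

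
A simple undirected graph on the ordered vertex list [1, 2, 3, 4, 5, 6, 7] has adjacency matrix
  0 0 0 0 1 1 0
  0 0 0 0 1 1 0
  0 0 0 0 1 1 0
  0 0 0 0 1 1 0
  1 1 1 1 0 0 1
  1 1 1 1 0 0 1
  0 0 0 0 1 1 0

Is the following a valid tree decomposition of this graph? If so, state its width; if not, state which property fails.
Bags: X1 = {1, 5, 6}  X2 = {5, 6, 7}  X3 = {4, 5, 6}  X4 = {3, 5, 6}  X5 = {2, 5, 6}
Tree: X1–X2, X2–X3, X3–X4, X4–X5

Yes; width 2.

Vertex coverage: the bags together contain {1, 2, 3, 4, 5, 6, 7}, the full vertex set. Edge coverage: each edge of G has both endpoints in at least one bag. Running intersection: for every vertex, the bags containing it form a connected subtree. All three properties hold, so this is a valid tree decomposition of width max|bag| − 1 = 2, and hence tw(G) ≤ 2.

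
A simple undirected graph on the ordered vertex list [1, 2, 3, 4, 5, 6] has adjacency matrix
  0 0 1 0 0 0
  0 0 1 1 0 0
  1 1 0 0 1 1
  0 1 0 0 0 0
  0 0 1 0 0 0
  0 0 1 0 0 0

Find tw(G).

1

A width-1 tree decomposition is:
Bags: B1 = {3, 5}  B2 = {1, 3}  B3 = {3, 6}  B4 = {2, 3}  B5 = {2, 4}
Tree: B1–B2, B2–B3, B1–B4, B4–B5
Each bag holds 2 vertices, so the decomposition has width 1, which upper-bounds the treewidth. G has an edge, so its treewidth is at least 1. Hence tw(G) = 1 exactly.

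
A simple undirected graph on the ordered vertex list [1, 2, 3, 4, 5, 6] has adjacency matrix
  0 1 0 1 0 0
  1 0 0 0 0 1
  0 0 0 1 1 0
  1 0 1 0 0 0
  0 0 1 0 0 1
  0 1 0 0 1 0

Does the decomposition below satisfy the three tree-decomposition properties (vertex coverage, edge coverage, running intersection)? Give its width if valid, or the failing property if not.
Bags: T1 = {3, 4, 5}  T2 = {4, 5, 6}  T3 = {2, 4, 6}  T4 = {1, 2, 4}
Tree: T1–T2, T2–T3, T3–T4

Yes; width 2.

Every vertex of G appears in some bag (union = {1, 2, 3, 4, 5, 6}); every edge is covered by a bag; and for each vertex v the set of bags containing v is connected in the bag tree. The decomposition is therefore valid. The largest bag has 3 vertices, so the width is 2.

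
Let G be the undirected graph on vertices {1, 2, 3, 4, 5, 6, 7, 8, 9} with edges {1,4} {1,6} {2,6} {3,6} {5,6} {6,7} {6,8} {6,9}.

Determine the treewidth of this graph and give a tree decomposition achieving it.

Treewidth 1.
Bags: B1 = {1, 6}  B2 = {6, 9}  B3 = {5, 6}  B4 = {6, 8}  B5 = {1, 4}  B6 = {2, 6}  B7 = {3, 6}  B8 = {6, 7}
Tree: B1–B2, B1–B3, B3–B4, B1–B5, B3–B6, B1–B7, B2–B8

Every bag has size at most 2, so the width is 2 − 1 = 1 and tw(G) ≤ 1. Since G has at least one edge (e.g. 6–1), it is not an edgeless graph, so tw(G) ≥ 1. Hence tw(G) = 1 exactly.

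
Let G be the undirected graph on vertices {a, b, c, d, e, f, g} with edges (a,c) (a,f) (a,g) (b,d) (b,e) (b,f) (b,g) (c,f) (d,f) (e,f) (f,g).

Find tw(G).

A width-2 tree decomposition is:
Bags: B1 = {b, f, g}  B2 = {b, d, f}  B3 = {a, f, g}  B4 = {a, c, f}  B5 = {b, e, f}
Tree: B1–B2, B1–B3, B3–B4, B2–B5
Each bag holds 3 vertices, so the decomposition has width 2, which upper-bounds the treewidth. For the lower bound, the 3 vertices {a, c, f} are pairwise adjacent, and any tree decomposition puts a clique entirely inside one bag — forcing width ≥ 2. Therefore the treewidth is 2.

2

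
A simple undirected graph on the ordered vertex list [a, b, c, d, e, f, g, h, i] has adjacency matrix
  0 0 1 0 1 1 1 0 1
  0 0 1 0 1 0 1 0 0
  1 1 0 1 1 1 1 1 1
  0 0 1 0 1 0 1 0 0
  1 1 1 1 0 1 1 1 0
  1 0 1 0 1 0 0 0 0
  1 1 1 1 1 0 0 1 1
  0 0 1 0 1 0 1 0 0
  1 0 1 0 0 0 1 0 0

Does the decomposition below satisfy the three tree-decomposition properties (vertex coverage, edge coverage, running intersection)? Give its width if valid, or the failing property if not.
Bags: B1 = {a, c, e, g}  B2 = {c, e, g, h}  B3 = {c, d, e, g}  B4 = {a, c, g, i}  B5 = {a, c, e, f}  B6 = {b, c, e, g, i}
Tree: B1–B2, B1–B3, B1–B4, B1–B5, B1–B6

A tree decomposition must satisfy three properties: every vertex lies in some bag; for every edge, both endpoints lie together in some bag; and for every vertex, the bags containing it form a connected subtree. Here bags containing vertex i are not connected in the tree, so the decomposition is invalid.

No — bags containing vertex i are not connected in the tree.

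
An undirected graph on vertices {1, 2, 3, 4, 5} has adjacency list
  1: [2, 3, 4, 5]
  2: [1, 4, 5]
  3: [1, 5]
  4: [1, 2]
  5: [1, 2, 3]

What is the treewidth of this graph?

2

A width-2 tree decomposition is:
Bags: B1 = {1, 2, 4}  B2 = {1, 2, 5}  B3 = {1, 3, 5}
Tree: B1–B2, B2–B3
Every bag has size at most 3, so the width is 3 − 1 = 2 and tw(G) ≤ 2. For the lower bound, the 3 vertices {1, 2, 4} are pairwise adjacent, and any tree decomposition puts a clique entirely inside one bag — forcing width ≥ 2. Therefore the treewidth is 2.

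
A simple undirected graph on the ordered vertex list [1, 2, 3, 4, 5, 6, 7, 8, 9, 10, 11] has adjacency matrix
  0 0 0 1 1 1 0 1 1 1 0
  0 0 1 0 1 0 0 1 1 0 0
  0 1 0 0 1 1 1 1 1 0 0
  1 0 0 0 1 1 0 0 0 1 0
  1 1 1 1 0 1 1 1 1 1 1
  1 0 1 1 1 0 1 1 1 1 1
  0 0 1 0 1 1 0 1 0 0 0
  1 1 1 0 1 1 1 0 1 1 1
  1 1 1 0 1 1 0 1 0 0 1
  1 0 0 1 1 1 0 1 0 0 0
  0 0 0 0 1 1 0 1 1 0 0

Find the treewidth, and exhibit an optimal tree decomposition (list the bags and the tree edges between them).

Treewidth 4.
One optimal decomposition is:
Bags: B1 = {1, 5, 6, 8, 10}  B2 = {1, 5, 6, 8, 9}  B3 = {3, 5, 6, 8, 9}  B4 = {2, 3, 5, 8, 9}  B5 = {3, 5, 6, 7, 8}  B6 = {5, 6, 8, 9, 11}  B7 = {1, 4, 5, 6, 10}
Tree: B1–B2, B2–B3, B3–B4, B3–B5, B2–B6, B1–B7

Every bag has size at most 5, so the width is 5 − 1 = 4 and tw(G) ≤ 4. For the lower bound, the 5 vertices {2, 3, 5, 8, 9} are pairwise adjacent, and any tree decomposition puts a clique entirely inside one bag — forcing width ≥ 4. Hence tw(G) = 4 exactly.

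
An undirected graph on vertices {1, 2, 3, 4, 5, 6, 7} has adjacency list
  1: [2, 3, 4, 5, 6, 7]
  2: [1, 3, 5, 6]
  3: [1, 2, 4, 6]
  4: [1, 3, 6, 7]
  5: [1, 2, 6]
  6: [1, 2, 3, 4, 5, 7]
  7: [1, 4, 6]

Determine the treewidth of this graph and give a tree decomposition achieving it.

Treewidth 3.
Bags: B1 = {1, 3, 4, 6}  B2 = {1, 2, 3, 6}  B3 = {1, 4, 6, 7}  B4 = {1, 2, 5, 6}
Tree: B1–B2, B1–B3, B2–B4

Each bag holds 4 vertices, so the decomposition has width 3, which upper-bounds the treewidth. For the lower bound, the 4 vertices {1, 2, 3, 6} are pairwise adjacent, and any tree decomposition puts a clique entirely inside one bag — forcing width ≥ 3. The upper and lower bounds meet at 3, so that is the treewidth.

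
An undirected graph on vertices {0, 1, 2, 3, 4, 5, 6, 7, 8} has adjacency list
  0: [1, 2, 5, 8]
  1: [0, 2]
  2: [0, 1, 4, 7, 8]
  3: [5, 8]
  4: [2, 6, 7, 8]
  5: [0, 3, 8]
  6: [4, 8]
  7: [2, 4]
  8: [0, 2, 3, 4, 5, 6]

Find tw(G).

A width-2 tree decomposition is:
Bags: B1 = {0, 5, 8}  B2 = {0, 2, 8}  B3 = {0, 1, 2}  B4 = {2, 4, 8}  B5 = {2, 4, 7}  B6 = {3, 5, 8}  B7 = {4, 6, 8}
Tree: B1–B2, B2–B3, B2–B4, B4–B5, B1–B6, B4–B7
The largest bag has 3 vertices, giving width 2; this decomposition certifies tw(G) ≤ 2. On the other hand G contains the 3-clique {0, 2, 8}. A clique must lie in a single bag of any decomposition, so no decomposition can have width below 2. Hence tw(G) = 2 exactly.

2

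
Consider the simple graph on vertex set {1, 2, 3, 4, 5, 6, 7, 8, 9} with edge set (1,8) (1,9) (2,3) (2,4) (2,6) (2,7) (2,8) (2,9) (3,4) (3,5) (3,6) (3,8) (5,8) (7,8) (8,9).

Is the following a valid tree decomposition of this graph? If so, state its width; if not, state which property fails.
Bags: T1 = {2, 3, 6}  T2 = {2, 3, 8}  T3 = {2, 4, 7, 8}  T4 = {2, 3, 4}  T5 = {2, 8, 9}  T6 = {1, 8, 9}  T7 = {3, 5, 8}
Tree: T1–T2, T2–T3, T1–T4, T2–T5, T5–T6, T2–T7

No — bags containing vertex 4 are not connected in the tree.

A tree decomposition must satisfy three properties: every vertex lies in some bag; for every edge, both endpoints lie together in some bag; and for every vertex, the bags containing it form a connected subtree. Here bags containing vertex 4 are not connected in the tree, so the decomposition is invalid.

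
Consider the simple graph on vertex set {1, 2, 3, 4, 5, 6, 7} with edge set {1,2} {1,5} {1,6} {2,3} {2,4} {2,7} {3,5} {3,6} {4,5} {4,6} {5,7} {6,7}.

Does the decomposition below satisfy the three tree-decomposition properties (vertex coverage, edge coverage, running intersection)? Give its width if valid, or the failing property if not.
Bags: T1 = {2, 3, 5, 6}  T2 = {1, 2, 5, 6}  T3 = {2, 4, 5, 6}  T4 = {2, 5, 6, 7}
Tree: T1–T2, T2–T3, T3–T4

Yes; width 3.

Every vertex of G appears in some bag (union = {1, 2, 3, 4, 5, 6, 7}); every edge is covered by a bag; and for each vertex v the set of bags containing v is connected in the bag tree. The decomposition is therefore valid. The largest bag has 4 vertices, so the width is 3.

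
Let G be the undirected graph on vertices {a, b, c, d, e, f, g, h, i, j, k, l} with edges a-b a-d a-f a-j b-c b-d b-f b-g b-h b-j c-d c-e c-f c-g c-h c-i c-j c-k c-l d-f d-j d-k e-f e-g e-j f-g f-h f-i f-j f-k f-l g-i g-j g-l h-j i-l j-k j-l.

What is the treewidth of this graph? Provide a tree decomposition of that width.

The largest bag has 5 vertices, giving width 4; this decomposition certifies tw(G) ≤ 4. On the other hand G contains the 5-clique {c, d, f, j, k}. A clique must lie in a single bag of any decomposition, so no decomposition can have width below 4. Hence tw(G) = 4 exactly.

Treewidth 4.
One optimal decomposition is:
Bags: B1 = {b, c, f, g, j}  B2 = {c, e, f, g, j}  B3 = {b, c, d, f, j}  B4 = {c, f, g, j, l}  B5 = {a, b, d, f, j}  B6 = {c, f, g, i, l}  B7 = {c, d, f, j, k}  B8 = {b, c, f, h, j}
Tree: B1–B2, B1–B3, B2–B4, B3–B5, B4–B6, B3–B7, B3–B8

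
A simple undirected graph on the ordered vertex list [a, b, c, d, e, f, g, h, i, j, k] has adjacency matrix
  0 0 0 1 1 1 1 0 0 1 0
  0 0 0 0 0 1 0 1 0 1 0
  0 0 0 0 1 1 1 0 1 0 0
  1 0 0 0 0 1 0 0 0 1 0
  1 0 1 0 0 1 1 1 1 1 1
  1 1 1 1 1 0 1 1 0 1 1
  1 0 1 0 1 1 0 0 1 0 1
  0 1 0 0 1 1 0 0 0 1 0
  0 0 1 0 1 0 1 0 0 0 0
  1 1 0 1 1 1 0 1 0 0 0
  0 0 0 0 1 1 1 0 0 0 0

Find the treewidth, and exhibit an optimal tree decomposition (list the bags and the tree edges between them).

Treewidth 3.
One such decomposition:
Bags: B1 = {c, e, g, i}  B2 = {c, e, f, g}  B3 = {e, f, g, k}  B4 = {a, e, f, g}  B5 = {a, e, f, j}  B6 = {a, d, f, j}  B7 = {e, f, h, j}  B8 = {b, f, h, j}
Tree: B1–B2, B2–B3, B2–B4, B4–B5, B5–B6, B5–B7, B7–B8

Every bag has size at most 4, so the width is 4 − 1 = 3 and tw(G) ≤ 3. For the lower bound, the 4 vertices {a, d, f, j} are pairwise adjacent, and any tree decomposition puts a clique entirely inside one bag — forcing width ≥ 3. Hence tw(G) = 3 exactly.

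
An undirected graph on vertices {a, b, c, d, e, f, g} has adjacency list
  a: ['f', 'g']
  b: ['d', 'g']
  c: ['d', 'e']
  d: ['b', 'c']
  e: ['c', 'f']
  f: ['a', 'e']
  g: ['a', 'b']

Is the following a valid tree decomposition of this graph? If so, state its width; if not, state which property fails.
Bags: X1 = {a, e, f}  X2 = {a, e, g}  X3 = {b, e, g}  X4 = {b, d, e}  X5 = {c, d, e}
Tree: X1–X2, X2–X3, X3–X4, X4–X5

Checking the three conditions: (i) the bags cover all of {a, b, c, d, e, f, g}; (ii) for each edge, some bag contains both endpoints; (iii) the bags containing any fixed vertex form a subtree. All hold, so the decomposition is valid with width 3 − 1 = 2.

Yes; width 2.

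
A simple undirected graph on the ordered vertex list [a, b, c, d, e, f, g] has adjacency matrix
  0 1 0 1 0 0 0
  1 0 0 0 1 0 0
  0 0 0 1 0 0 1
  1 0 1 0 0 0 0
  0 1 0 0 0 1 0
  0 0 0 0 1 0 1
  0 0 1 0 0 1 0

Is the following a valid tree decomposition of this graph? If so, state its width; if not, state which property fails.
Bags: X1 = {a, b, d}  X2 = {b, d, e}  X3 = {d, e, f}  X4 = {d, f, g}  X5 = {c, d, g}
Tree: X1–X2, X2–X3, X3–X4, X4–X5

Yes; width 2.

Vertex coverage: the bags together contain {a, b, c, d, e, f, g}, the full vertex set. Edge coverage: each edge of G has both endpoints in at least one bag. Running intersection: for every vertex, the bags containing it form a connected subtree. All three properties hold, so this is a valid tree decomposition of width max|bag| − 1 = 2, and hence tw(G) ≤ 2.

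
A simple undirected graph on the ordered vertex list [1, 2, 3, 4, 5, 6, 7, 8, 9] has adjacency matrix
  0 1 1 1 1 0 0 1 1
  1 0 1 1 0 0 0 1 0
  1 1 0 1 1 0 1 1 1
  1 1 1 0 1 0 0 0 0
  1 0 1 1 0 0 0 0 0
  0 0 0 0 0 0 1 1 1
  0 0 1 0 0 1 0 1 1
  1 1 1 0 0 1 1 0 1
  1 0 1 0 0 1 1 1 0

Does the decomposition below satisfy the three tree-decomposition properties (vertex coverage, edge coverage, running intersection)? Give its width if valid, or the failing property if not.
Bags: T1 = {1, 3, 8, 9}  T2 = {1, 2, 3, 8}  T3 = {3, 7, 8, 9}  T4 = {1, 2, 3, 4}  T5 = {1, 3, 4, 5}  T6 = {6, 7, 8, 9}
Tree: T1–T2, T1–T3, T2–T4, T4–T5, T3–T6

Vertex coverage: the bags together contain {1, 2, 3, 4, 5, 6, 7, 8, 9}, the full vertex set. Edge coverage: each edge of G has both endpoints in at least one bag. Running intersection: for every vertex, the bags containing it form a connected subtree. All three properties hold, so this is a valid tree decomposition of width max|bag| − 1 = 3, and hence tw(G) ≤ 3.

Yes; width 3.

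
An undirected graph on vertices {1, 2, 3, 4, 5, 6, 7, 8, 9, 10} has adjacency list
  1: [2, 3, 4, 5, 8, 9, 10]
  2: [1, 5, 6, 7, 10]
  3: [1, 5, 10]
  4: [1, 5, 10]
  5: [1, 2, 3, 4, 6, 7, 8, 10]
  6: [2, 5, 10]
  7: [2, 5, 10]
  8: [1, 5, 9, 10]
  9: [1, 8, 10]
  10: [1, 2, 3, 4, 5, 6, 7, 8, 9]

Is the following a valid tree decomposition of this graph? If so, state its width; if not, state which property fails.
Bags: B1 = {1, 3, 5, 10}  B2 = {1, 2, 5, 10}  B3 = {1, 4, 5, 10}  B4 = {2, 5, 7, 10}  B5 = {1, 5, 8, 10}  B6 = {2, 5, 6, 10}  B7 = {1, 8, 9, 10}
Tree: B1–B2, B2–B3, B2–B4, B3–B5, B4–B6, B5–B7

Vertex coverage: the bags together contain {1, 2, 3, 4, 5, 6, 7, 8, 9, 10}, the full vertex set. Edge coverage: each edge of G has both endpoints in at least one bag. Running intersection: for every vertex, the bags containing it form a connected subtree. All three properties hold, so this is a valid tree decomposition of width max|bag| − 1 = 3, and hence tw(G) ≤ 3.

Yes; width 3.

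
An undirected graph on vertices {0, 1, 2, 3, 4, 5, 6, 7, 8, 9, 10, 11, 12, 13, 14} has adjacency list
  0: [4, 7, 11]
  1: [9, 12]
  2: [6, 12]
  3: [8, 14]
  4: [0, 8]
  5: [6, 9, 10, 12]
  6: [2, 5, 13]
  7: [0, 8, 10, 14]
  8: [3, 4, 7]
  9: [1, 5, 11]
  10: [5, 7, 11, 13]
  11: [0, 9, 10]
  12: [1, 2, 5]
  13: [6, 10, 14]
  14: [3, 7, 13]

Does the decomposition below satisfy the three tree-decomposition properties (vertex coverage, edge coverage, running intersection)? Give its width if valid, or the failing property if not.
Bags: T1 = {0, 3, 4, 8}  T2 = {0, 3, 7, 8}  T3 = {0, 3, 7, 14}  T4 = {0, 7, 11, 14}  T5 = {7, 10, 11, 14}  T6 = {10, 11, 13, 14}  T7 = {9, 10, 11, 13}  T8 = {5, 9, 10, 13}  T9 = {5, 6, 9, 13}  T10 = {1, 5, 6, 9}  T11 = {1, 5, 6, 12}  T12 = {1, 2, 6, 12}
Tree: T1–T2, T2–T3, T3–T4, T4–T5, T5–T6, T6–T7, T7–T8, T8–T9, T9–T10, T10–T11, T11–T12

Checking the three conditions: (i) the bags cover all of {0, 1, 2, 3, 4, 5, 6, 7, 8, 9, 10, 11, 12, 13, 14}; (ii) for each edge, some bag contains both endpoints; (iii) the bags containing any fixed vertex form a subtree. All hold, so the decomposition is valid with width 4 − 1 = 3.

Yes; width 3.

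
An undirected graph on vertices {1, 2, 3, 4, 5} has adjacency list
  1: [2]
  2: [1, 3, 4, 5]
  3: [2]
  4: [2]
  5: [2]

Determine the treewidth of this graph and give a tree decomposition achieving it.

Treewidth 1.
One such decomposition:
Bags: B1 = {1, 2}  B2 = {2, 4}  B3 = {2, 5}  B4 = {2, 3}
Tree: B1–B2, B2–B3, B3–B4

The largest bag has 2 vertices, giving width 1; this decomposition certifies tw(G) ≤ 1. G has an edge, so its treewidth is at least 1. Therefore the treewidth is 1.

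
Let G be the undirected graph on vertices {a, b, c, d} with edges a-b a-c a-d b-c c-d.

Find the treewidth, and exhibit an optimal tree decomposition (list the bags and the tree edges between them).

Treewidth 2.
Bags: B1 = {a, b, c}  B2 = {a, c, d}
Tree: B1–B2

Every bag has size at most 3, so the width is 3 − 1 = 2 and tw(G) ≤ 2. For the lower bound, the 3 vertices {a, c, d} are pairwise adjacent, and any tree decomposition puts a clique entirely inside one bag — forcing width ≥ 2. Combining the bounds, tw(G) = 2.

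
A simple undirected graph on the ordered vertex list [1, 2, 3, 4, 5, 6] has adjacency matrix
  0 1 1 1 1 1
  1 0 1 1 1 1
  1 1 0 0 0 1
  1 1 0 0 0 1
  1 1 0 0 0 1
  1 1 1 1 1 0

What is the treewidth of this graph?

A width-3 tree decomposition is:
Bags: B1 = {1, 2, 5, 6}  B2 = {1, 2, 3, 6}  B3 = {1, 2, 4, 6}
Tree: B1–B2, B2–B3
The largest bag has 4 vertices, giving width 3; this decomposition certifies tw(G) ≤ 3. Conversely, {1, 2, 3, 6} is a clique of size 4, and the vertices of any clique must share a bag in every tree decomposition; so some bag has ≥ 4 vertices and tw(G) ≥ 3. Combining the bounds, tw(G) = 3.

3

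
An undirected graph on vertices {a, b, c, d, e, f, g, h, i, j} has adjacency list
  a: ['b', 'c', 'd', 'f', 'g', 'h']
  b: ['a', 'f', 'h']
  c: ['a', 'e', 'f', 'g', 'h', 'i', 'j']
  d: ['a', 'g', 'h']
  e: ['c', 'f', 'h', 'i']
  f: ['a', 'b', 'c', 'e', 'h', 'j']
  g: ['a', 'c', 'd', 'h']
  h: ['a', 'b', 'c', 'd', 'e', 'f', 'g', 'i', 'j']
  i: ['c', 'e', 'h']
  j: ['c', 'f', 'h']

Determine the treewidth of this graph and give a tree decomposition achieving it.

Each bag holds 4 vertices, so the decomposition has width 3, which upper-bounds the treewidth. For the lower bound, the 4 vertices {a, d, g, h} are pairwise adjacent, and any tree decomposition puts a clique entirely inside one bag — forcing width ≥ 3. Therefore the treewidth is 3.

Treewidth 3.
Bags: B1 = {a, d, g, h}  B2 = {a, c, g, h}  B3 = {a, c, f, h}  B4 = {c, f, h, j}  B5 = {a, b, f, h}  B6 = {c, e, f, h}  B7 = {c, e, h, i}
Tree: B1–B2, B2–B3, B3–B4, B3–B5, B3–B6, B6–B7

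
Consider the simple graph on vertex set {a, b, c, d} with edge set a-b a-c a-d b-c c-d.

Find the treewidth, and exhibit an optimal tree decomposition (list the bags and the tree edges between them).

The largest bag has 3 vertices, giving width 2; this decomposition certifies tw(G) ≤ 2. Conversely, {a, c, d} is a clique of size 3, and the vertices of any clique must share a bag in every tree decomposition; so some bag has ≥ 3 vertices and tw(G) ≥ 2. The upper and lower bounds meet at 2, so that is the treewidth.

Treewidth 2.
Bags: B1 = {a, b, c}  B2 = {a, c, d}
Tree: B1–B2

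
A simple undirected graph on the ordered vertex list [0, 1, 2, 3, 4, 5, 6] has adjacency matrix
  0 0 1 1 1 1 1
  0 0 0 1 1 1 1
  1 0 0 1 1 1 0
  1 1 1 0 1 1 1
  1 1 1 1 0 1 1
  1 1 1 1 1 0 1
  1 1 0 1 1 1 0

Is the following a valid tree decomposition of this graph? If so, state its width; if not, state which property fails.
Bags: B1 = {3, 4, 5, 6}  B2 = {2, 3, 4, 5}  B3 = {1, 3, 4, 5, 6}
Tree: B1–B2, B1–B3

A tree decomposition must satisfy three properties: every vertex lies in some bag; for every edge, both endpoints lie together in some bag; and for every vertex, the bags containing it form a connected subtree. Here vertex 0 appears in no bag, so the decomposition is invalid.

No — vertex 0 appears in no bag.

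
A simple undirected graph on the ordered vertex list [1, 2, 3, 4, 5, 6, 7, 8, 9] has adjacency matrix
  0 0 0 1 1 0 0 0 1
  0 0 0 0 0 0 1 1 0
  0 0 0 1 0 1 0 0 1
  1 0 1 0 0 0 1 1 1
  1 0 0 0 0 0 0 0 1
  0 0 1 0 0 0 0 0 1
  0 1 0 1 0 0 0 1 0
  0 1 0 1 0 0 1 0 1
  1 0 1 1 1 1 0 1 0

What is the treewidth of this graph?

2

A width-2 tree decomposition is:
Bags: B1 = {4, 8, 9}  B2 = {1, 4, 9}  B3 = {3, 4, 9}  B4 = {4, 7, 8}  B5 = {3, 6, 9}  B6 = {2, 7, 8}  B7 = {1, 5, 9}
Tree: B1–B2, B2–B3, B1–B4, B3–B5, B4–B6, B2–B7
Every bag has size at most 3, so the width is 3 − 1 = 2 and tw(G) ≤ 2. Conversely, {4, 8, 9} is a clique of size 3, and the vertices of any clique must share a bag in every tree decomposition; so some bag has ≥ 3 vertices and tw(G) ≥ 2. Hence tw(G) = 2 exactly.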